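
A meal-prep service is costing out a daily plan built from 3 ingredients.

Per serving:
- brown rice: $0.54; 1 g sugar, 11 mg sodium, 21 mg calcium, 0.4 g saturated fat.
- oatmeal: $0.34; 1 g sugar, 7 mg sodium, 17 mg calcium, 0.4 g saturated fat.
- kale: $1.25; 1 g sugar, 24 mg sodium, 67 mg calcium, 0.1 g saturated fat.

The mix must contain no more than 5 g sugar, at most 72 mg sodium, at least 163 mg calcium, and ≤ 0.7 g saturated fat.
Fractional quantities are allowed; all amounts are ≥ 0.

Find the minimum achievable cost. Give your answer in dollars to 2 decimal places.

Let x1 = servings of brown rice, x2 = servings of oatmeal, x3 = servings of kale.
min 0.54x1 + 0.34x2 + 1.25x3 subject to:
  1x1 + 1x2 + 1x3 ≤ 5   (sugar)
  11x1 + 7x2 + 24x3 ≤ 72   (sodium)
  21x1 + 17x2 + 67x3 ≥ 163   (calcium)
  0.4x1 + 0.4x2 + 0.1x3 ≤ 0.7   (saturated fat)
  x1, x2, x3 ≥ 0.
At the optimum only kale is positive (brown rice, oatmeal = 0). There the calcium constraint is tight.
So kale = 2.433 servings.
Cost = 1.25·2.433 = 3.0413.

$3.04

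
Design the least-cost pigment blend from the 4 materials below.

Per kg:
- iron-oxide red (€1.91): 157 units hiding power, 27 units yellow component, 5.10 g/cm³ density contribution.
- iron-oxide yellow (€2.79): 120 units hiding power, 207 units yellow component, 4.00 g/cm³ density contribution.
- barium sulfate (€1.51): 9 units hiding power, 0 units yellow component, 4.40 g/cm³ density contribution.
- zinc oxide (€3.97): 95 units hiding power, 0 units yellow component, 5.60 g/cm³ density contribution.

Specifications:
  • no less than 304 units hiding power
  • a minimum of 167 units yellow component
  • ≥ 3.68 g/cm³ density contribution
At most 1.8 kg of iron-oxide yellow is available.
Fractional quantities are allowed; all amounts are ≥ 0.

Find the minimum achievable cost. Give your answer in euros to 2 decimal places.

€4.52

Let x1 = kg of iron-oxide red, x2 = kg of iron-oxide yellow, x3 = kg of barium sulfate, x4 = kg of zinc oxide.
Minimise 1.91x1 + 2.79x2 + 1.51x3 + 3.97x4 with:
  157x1 + 120x2 + 9x3 + 95x4 ≥ 304   (hiding power)
  27x1 + 207x2 ≥ 167   (yellow component)
  5.1x1 + 4x2 + 4.4x3 + 5.6x4 ≥ 3.68   (density contribution)
  x2 ≤ 1.8
  x1, x2, x3, x4 ≥ 0.
At the optimum only iron-oxide red, iron-oxide yellow are positive (barium sulfate, zinc oxide = 0). There the hiding power and yellow component constraints are tight.
So iron-oxide red = 1.466 kg, iron-oxide yellow = 0.6156 kg.
Total cost: 1.91·1.466 + 2.79·0.6156 = 4.5176.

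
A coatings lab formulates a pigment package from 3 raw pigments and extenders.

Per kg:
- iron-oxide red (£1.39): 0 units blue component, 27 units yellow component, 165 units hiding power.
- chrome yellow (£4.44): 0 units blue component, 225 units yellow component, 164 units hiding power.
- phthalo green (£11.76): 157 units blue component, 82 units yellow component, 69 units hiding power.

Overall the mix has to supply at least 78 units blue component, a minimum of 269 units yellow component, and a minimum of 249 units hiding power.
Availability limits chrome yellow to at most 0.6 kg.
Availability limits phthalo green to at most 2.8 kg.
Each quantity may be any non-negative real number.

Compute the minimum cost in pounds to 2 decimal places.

Let x1 = kg of iron-oxide red, x2 = kg of chrome yellow, x3 = kg of phthalo green.
min 1.39x1 + 4.44x2 + 11.76x3 subject to:
  157x3 ≥ 78   (blue component)
  27x1 + 225x2 + 82x3 ≥ 269   (yellow component)
  165x1 + 164x2 + 69x3 ≥ 249   (hiding power)
  x2 ≤ 0.6
  x3 ≤ 2.8
  x1, x2, x3 ≥ 0.
All 3 inputs are positive at the optimum. The blue component, yellow component, the chrome yellow cap requirements are met with equality.
Optimal quantities: iron-oxide red = 3.454 kg, chrome yellow = 0.6 kg, phthalo green = 0.4968 kg.
Objective = 1.39·3.454 + 4.44·0.6 + 11.76·0.4968 = 13.3074.

£13.31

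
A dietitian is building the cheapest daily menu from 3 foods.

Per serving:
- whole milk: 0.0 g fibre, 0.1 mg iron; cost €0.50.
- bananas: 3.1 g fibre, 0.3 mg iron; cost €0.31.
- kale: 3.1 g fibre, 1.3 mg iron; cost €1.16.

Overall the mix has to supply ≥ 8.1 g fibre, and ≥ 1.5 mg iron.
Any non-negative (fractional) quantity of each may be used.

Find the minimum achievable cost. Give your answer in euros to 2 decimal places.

Let x1 = servings of whole milk, x2 = servings of bananas, x3 = servings of kale.
Minimise 0.5x1 + 0.31x2 + 1.16x3 s.t.:
  3.1x2 + 3.1x3 ≥ 8.1   (fibre)
  0.1x1 + 0.3x2 + 1.3x3 ≥ 1.5   (iron)
  x1, x2, x3 ≥ 0.
The optimal basis is {bananas, kale}; whole milk drops out. Binding constraints: fibre and iron.
That vertex is x2 = 1.897, x3 = 0.7161.
Hence cost = 0.31·1.897 + 1.16·0.7161 = €1.4187.

€1.42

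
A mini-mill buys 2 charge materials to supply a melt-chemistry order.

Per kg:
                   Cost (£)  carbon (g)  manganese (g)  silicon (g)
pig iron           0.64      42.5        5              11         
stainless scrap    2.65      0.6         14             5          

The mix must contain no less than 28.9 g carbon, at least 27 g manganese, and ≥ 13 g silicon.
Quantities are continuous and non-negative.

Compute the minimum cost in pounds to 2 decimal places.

£3.46

Treat it as an LP. Let x1 = kg of pig iron, x2 = kg of stainless scrap.
min 0.64x1 + 2.65x2 subject to:
  42.5x1 + 0.6x2 ≥ 28.9   (carbon)
  5x1 + 14x2 ≥ 27   (manganese)
  11x1 + 5x2 ≥ 13   (silicon)
  x1, x2 ≥ 0.
The minimum-cost mix takes nothing from stainless scrap — only pig iron. There the manganese constraint is tight.
Optimal quantities: pig iron = 5.4 kg.
Objective = 0.64·5.4 = 3.4560.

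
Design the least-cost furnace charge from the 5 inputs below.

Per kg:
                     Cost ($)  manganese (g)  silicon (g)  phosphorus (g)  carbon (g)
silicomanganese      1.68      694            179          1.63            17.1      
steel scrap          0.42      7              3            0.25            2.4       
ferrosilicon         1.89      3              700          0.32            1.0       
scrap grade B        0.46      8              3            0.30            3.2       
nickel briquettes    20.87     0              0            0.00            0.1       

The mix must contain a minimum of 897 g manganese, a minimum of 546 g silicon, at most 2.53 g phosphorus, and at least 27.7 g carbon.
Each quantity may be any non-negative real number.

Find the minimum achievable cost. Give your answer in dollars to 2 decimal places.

$443.38

Let x1 = kg of silicomanganese, x2 = kg of steel scrap, x3 = kg of ferrosilicon, x4 = kg of scrap grade B, x5 = kg of nickel briquettes.
min 1.68x1 + 0.42x2 + 1.89x3 + 0.46x4 + 20.87x5 with:
  694x1 + 7x2 + 3x3 + 8x4 ≥ 897   (manganese)
  179x1 + 3x2 + 700x3 + 3x4 ≥ 546   (silicon)
  1.63x1 + 0.25x2 + 0.32x3 + 0.3x4 ≤ 2.53   (phosphorus)
  17.1x1 + 2.4x2 + 1x3 + 3.2x4 + 0.1x5 ≥ 27.7   (carbon)
  x1, x2, x3, x4, x5 ≥ 0.
The cheapest feasible vertex uses only silicomanganese, ferrosilicon, nickel briquettes; steel scrap, scrap grade B are not used. The silicon, phosphorus, carbon requirements are met with equality.
That vertex is x1 = 1.47296, x3 = 0.403342, x5 = 21.0898.
Objective = 1.68·1.47296 + 1.89·0.403342 + 20.87·21.0898 = 443.3810.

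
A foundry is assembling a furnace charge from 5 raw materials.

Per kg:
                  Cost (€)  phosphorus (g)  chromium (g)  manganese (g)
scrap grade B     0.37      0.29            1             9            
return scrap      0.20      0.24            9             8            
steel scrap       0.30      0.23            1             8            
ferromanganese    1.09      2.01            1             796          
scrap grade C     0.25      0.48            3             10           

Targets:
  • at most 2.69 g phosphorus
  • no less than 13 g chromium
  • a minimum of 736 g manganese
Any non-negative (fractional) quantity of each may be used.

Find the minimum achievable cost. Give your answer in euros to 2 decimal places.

€1.26

Set it up as a linear program. Let x1 = kg of scrap grade B, x2 = kg of return scrap, x3 = kg of steel scrap, x4 = kg of ferromanganese, x5 = kg of scrap grade C.
min 0.37x1 + 0.2x2 + 0.3x3 + 1.09x4 + 0.25x5 s.t.:
  0.29x1 + 0.24x2 + 0.23x3 + 2.01x4 + 0.48x5 ≤ 2.69   (phosphorus)
  1x1 + 9x2 + 1x3 + 1x4 + 3x5 ≥ 13   (chromium)
  9x1 + 8x2 + 8x3 + 796x4 + 10x5 ≥ 736   (manganese)
  x1, x2, x3, x4, x5 ≥ 0.
The cheapest feasible vertex uses only return scrap, ferromanganese; scrap grade B, steel scrap, scrap grade C are not used. Binding constraints: chromium and manganese.
Solving gives x2 = 1.343, x4 = 0.9111.
Total cost: 0.2·1.343 + 1.09·0.9111 = 1.2617.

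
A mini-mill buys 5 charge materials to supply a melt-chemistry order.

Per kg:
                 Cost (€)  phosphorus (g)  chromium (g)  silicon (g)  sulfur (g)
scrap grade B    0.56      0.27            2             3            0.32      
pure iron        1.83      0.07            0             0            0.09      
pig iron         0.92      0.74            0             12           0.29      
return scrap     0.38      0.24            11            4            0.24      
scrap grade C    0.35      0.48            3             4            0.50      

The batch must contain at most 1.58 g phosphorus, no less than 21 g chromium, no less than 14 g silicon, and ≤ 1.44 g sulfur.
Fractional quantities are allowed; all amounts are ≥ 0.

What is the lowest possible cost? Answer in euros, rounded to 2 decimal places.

€1.21

Let x1 = kg of scrap grade B, x2 = kg of pure iron, x3 = kg of pig iron, x4 = kg of return scrap, x5 = kg of scrap grade C.
Minimise 0.56x1 + 1.83x2 + 0.92x3 + 0.38x4 + 0.35x5 subject to:
  0.27x1 + 0.07x2 + 0.74x3 + 0.24x4 + 0.48x5 ≤ 1.58   (phosphorus)
  2x1 + 11x4 + 3x5 ≥ 21   (chromium)
  3x1 + 12x3 + 4x4 + 4x5 ≥ 14   (silicon)
  0.32x1 + 0.09x2 + 0.29x3 + 0.24x4 + 0.5x5 ≤ 1.44   (sulfur)
  x1, x2, x3, x4, x5 ≥ 0.
The cheapest feasible vertex uses only pig iron, return scrap; scrap grade B, pure iron, scrap grade C are not used. There the chromium and silicon constraints are tight.
Solving gives x3 = 0.5303, x4 = 1.909.
Objective = 0.92·0.5303 + 0.38·1.909 = 1.2133.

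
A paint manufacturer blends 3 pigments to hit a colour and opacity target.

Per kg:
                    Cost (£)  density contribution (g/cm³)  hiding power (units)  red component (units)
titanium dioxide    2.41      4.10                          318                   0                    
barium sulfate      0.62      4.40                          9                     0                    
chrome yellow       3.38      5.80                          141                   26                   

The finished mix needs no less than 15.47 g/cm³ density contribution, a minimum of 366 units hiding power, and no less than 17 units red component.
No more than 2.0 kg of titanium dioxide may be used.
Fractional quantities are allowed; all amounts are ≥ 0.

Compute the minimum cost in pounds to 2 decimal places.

Let x1 = kg of titanium dioxide, x2 = kg of barium sulfate, x3 = kg of chrome yellow.
Minimize 2.41x1 + 0.62x2 + 3.38x3 s.t.:
  4.1x1 + 4.4x2 + 5.8x3 ≥ 15.47   (density contribution)
  318x1 + 9x2 + 141x3 ≥ 366   (hiding power)
  26x3 ≥ 17   (red component)
  x1 ≤ 2
  x1, x2, x3 ≥ 0.
All 3 inputs are positive at the optimum. There the density contribution, hiding power, red component constraints are tight.
Optimal quantities: titanium dioxide = 0.8072 kg, barium sulfate = 1.902 kg, chrome yellow = 0.6538 kg.
Objective = 2.41·0.8072 + 0.62·1.902 + 3.38·0.6538 = 5.3344.

£5.33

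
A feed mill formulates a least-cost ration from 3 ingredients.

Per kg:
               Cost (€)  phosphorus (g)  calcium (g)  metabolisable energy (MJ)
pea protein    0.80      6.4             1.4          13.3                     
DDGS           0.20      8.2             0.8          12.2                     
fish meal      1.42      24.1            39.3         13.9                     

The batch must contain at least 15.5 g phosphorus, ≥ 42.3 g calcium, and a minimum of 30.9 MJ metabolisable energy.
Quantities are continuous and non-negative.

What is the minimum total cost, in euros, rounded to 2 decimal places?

€1.76

Treat it as an LP. Let x1 = kg of pea protein, x2 = kg of DDGS, x3 = kg of fish meal.
min 0.8x1 + 0.2x2 + 1.42x3 subject to:
  6.4x1 + 8.2x2 + 24.1x3 ≥ 15.5   (phosphorus)
  1.4x1 + 0.8x2 + 39.3x3 ≥ 42.3   (calcium)
  13.3x1 + 12.2x2 + 13.9x3 ≥ 30.9   (metabolisable energy)
  x1, x2, x3 ≥ 0.
The minimum-cost mix takes nothing from pea protein — only DDGS, fish meal. Binding constraints: calcium and metabolisable energy.
Solving gives x2 = 1.337, x3 = 1.049.
Hence cost = 0.2·1.337 + 1.42·1.049 = €1.7570.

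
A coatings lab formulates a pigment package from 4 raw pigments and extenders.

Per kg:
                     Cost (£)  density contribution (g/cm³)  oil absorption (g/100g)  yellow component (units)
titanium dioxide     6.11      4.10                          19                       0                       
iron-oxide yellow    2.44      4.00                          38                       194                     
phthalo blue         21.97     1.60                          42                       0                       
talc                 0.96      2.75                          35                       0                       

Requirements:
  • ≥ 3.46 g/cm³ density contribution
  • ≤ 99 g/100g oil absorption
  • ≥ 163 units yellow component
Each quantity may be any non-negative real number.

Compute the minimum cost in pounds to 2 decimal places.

This is a linear program. Let x1 = kg of titanium dioxide, x2 = kg of iron-oxide yellow, x3 = kg of phthalo blue, x4 = kg of talc.
Minimize 6.11x1 + 2.44x2 + 21.97x3 + 0.96x4 s.t.:
  4.1x1 + 4x2 + 1.6x3 + 2.75x4 ≥ 3.46   (density contribution)
  19x1 + 38x2 + 42x3 + 35x4 ≤ 99   (oil absorption)
  194x2 ≥ 163   (yellow component)
  x1, x2, x3, x4 ≥ 0.
The optimal basis is {iron-oxide yellow, talc}; titanium dioxide, phthalo blue drop out. Binding constraints: density contribution and yellow component.
So iron-oxide yellow = 0.8402 kg, talc = 0.03606 kg.
Total cost: 2.44·0.8402 + 0.96·0.03606 = 2.0847.

£2.08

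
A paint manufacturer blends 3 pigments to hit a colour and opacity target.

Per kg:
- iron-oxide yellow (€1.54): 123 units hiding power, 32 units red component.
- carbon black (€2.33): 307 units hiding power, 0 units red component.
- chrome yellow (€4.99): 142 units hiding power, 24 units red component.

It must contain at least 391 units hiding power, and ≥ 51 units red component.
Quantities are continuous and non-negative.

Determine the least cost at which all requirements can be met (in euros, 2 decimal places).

Treat it as an LP. Let x1 = kg of iron-oxide yellow, x2 = kg of carbon black, x3 = kg of chrome yellow.
min 1.54x1 + 2.33x2 + 4.99x3 s.t.:
  123x1 + 307x2 + 142x3 ≥ 391   (hiding power)
  32x1 + 24x3 ≥ 51   (red component)
  x1, x2, x3 ≥ 0.
At the optimum only iron-oxide yellow, carbon black are positive (chrome yellow = 0). There the hiding power and red component constraints are tight.
That vertex is x1 = 1.594, x2 = 0.6351.
Total cost: 1.54·1.594 + 2.33·0.6351 = 3.9345.

€3.93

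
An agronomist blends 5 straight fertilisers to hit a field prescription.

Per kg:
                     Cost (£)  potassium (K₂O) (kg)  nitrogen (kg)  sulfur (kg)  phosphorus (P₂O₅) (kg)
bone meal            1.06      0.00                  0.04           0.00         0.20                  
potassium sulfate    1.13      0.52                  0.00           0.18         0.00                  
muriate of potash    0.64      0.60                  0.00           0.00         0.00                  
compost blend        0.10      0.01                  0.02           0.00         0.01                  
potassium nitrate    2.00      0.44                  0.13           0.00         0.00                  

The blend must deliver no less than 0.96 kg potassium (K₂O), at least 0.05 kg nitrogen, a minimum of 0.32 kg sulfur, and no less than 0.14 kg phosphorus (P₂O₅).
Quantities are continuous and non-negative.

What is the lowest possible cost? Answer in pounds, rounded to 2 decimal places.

£2.83

Let x1 = kg of bone meal, x2 = kg of potassium sulfate, x3 = kg of muriate of potash, x4 = kg of compost blend, x5 = kg of potassium nitrate.
Minimize 1.06x1 + 1.13x2 + 0.64x3 + 0.1x4 + 2x5 s.t.:
  0.52x2 + 0.6x3 + 0.01x4 + 0.44x5 ≥ 0.96   (potassium (K₂O))
  0.04x1 + 0.02x4 + 0.13x5 ≥ 0.05   (nitrogen)
  0.18x2 ≥ 0.32   (sulfur)
  0.2x1 + 0.01x4 ≥ 0.14   (phosphorus (P₂O₅))
  x1, x2, x3, x4, x5 ≥ 0.
The optimal basis is {bone meal, potassium sulfate, muriate of potash, compost blend}; potassium nitrate drops out. There the potassium (K₂O), nitrogen, sulfur, phosphorus (P₂O₅) constraints are tight.
Solving gives x1 = 0.6389, x2 = 1.778, x3 = 0.03889, x4 = 1.222.
Hence cost = 1.06·0.6389 + 1.13·1.778 + 0.64·0.03889 + 0.1·1.222 = £2.8335.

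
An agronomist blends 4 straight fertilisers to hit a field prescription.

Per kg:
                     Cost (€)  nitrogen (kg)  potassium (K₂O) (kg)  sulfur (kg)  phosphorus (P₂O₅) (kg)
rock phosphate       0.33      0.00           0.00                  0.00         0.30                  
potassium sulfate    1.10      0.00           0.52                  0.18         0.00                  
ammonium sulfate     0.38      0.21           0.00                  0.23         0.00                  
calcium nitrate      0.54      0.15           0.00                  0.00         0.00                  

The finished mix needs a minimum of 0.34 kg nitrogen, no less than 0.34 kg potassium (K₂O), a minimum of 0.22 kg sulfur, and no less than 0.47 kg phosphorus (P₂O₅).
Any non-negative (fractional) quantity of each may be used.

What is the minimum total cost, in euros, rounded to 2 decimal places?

€1.85

Set it up as a linear program. Let x1 = kg of rock phosphate, x2 = kg of potassium sulfate, x3 = kg of ammonium sulfate, x4 = kg of calcium nitrate.
min 0.33x1 + 1.1x2 + 0.38x3 + 0.54x4 s.t.:
  0.21x3 + 0.15x4 ≥ 0.34   (nitrogen)
  0.52x2 ≥ 0.34   (potassium (K₂O))
  0.18x2 + 0.23x3 ≥ 0.22   (sulfur)
  0.3x1 ≥ 0.47   (phosphorus (P₂O₅))
  x1, x2, x3, x4 ≥ 0.
The minimum-cost mix takes nothing from calcium nitrate — only rock phosphate, potassium sulfate, ammonium sulfate. The nitrogen, potassium (K₂O), phosphorus (P₂O₅) requirements are met with equality.
So rock phosphate = 1.567 kg, potassium sulfate = 0.6538 kg, ammonium sulfate = 1.619 kg.
Hence cost = 0.33·1.567 + 1.1·0.6538 + 0.38·1.619 = €1.8515.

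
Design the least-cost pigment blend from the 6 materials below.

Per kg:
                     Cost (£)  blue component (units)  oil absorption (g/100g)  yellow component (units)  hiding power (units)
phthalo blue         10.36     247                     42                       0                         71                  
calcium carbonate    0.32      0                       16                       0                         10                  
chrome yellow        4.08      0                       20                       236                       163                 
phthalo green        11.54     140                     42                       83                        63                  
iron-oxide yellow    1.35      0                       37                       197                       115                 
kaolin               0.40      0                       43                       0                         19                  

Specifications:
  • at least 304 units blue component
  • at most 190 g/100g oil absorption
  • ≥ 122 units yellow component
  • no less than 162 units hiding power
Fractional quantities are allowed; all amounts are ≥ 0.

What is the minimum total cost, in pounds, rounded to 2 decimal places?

Treat it as an LP. Let x1 = kg of phthalo blue, x2 = kg of calcium carbonate, x3 = kg of chrome yellow, x4 = kg of phthalo green, x5 = kg of iron-oxide yellow, x6 = kg of kaolin.
Minimize 10.36x1 + 0.32x2 + 4.08x3 + 11.54x4 + 1.35x5 + 0.4x6 with:
  247x1 + 140x4 ≥ 304   (blue component)
  42x1 + 16x2 + 20x3 + 42x4 + 37x5 + 43x6 ≤ 190   (oil absorption)
  236x3 + 83x4 + 197x5 ≥ 122   (yellow component)
  71x1 + 10x2 + 163x3 + 63x4 + 115x5 + 19x6 ≥ 162   (hiding power)
  x1, x2, x3, x4, x5, x6 ≥ 0.
The minimum-cost mix takes nothing from calcium carbonate, chrome yellow, phthalo green, kaolin — only phthalo blue, iron-oxide yellow. There the blue component and hiding power constraints are tight.
So phthalo blue = 1.231 kg, iron-oxide yellow = 0.6488 kg.
Cost = 10.36·1.231 + 1.35·0.6488 = 13.6290.

£13.63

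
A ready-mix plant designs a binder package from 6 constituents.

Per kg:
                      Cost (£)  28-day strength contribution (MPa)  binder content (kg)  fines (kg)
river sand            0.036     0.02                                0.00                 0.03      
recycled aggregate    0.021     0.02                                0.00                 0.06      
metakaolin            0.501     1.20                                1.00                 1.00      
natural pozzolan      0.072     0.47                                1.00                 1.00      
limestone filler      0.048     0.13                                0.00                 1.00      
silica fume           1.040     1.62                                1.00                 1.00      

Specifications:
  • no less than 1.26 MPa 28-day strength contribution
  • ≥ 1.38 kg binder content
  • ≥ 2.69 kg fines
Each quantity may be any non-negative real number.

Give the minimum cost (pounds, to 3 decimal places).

£0.193

Let x1 = kg of river sand, x2 = kg of recycled aggregate, x3 = kg of metakaolin, x4 = kg of natural pozzolan, x5 = kg of limestone filler, x6 = kg of silica fume.
Minimize 0.036x1 + 0.021x2 + 0.501x3 + 0.072x4 + 0.048x5 + 1.04x6 with:
  0.02x1 + 0.02x2 + 1.2x3 + 0.47x4 + 0.13x5 + 1.62x6 ≥ 1.26   (28-day strength contribution)
  1x3 + 1x4 + 1x6 ≥ 1.38   (binder content)
  0.03x1 + 0.06x2 + 1x3 + 1x4 + 1x5 + 1x6 ≥ 2.69   (fines)
  x1, x2, x3, x4, x5, x6 ≥ 0.
The minimum-cost mix takes nothing from river sand, recycled aggregate, metakaolin, silica fume — only natural pozzolan, limestone filler. Binding constraints: 28-day strength contribution and fines.
So natural pozzolan = 2.677 kg, limestone filler = 0.01265 kg.
Hence cost = 0.072·2.677 + 0.048·0.01265 = £0.19335.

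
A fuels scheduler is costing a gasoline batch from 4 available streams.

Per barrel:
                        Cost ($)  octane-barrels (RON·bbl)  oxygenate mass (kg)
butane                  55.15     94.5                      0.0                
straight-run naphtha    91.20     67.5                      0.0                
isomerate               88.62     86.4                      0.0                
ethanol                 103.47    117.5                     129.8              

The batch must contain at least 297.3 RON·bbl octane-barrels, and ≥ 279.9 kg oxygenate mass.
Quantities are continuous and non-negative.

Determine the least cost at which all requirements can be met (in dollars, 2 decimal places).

$248.76

Let x1 = barrels of butane, x2 = barrels of straight-run naphtha, x3 = barrels of isomerate, x4 = barrels of ethanol.
Minimise 55.15x1 + 91.2x2 + 88.62x3 + 103.47x4 with:
  94.5x1 + 67.5x2 + 86.4x3 + 117.5x4 ≥ 297.3   (octane-barrels)
  129.8x4 ≥ 279.9   (oxygenate mass)
  x1, x2, x3, x4 ≥ 0.
The minimum-cost mix takes nothing from straight-run naphtha, isomerate — only butane, ethanol. There the octane-barrels and oxygenate mass constraints are tight.
So butane = 0.4648 barrels, ethanol = 2.1564 barrels.
Objective = 55.15·0.4648 + 103.47·2.1564 = 248.7564.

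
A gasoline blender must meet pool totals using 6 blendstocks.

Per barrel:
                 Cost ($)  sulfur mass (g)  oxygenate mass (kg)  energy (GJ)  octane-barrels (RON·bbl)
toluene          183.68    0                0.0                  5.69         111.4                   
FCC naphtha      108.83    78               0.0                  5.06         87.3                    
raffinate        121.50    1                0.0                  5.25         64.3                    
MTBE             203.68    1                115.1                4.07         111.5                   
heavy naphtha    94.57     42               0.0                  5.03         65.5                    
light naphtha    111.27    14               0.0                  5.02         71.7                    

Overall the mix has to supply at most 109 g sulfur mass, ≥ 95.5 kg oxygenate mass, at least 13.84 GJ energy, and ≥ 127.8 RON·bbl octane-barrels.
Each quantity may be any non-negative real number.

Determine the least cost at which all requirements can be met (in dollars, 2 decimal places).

$365.71

Set it up as a linear program. Let x1 = barrels of toluene, x2 = barrels of FCC naphtha, x3 = barrels of raffinate, x4 = barrels of MTBE, x5 = barrels of heavy naphtha, x6 = barrels of light naphtha.
min 183.68x1 + 108.83x2 + 121.5x3 + 203.68x4 + 94.57x5 + 111.27x6 subject to:
  78x2 + 1x3 + 1x4 + 42x5 + 14x6 ≤ 109   (sulfur mass)
  115.1x4 ≥ 95.5   (oxygenate mass)
  5.69x1 + 5.06x2 + 5.25x3 + 4.07x4 + 5.03x5 + 5.02x6 ≥ 13.84   (energy)
  111.4x1 + 87.3x2 + 64.3x3 + 111.5x4 + 65.5x5 + 71.7x6 ≥ 127.8   (octane-barrels)
  x1, x2, x3, x4, x5, x6 ≥ 0.
The cheapest feasible vertex uses only MTBE, heavy naphtha; toluene, FCC naphtha, raffinate, light naphtha are not used. There the oxygenate mass and energy constraints are tight.
So MTBE = 0.82971 barrels, heavy naphtha = 2.0801 barrels.
Cost = 203.68·0.82971 + 94.57·2.0801 = 365.7104.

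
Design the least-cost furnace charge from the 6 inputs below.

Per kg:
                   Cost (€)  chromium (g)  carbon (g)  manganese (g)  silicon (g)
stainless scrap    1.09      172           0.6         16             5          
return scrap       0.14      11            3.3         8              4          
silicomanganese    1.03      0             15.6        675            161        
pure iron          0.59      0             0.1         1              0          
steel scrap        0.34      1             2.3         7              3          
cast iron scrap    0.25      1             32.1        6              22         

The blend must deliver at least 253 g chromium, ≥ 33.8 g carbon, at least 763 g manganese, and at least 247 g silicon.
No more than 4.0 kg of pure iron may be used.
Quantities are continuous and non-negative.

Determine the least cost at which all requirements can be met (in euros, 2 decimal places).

This is a linear program. Let x1 = kg of stainless scrap, x2 = kg of return scrap, x3 = kg of silicomanganese, x4 = kg of pure iron, x5 = kg of steel scrap, x6 = kg of cast iron scrap.
Minimize 1.09x1 + 0.14x2 + 1.03x3 + 0.59x4 + 0.34x5 + 0.25x6 with:
  172x1 + 11x2 + 1x5 + 1x6 ≥ 253   (chromium)
  0.6x1 + 3.3x2 + 15.6x3 + 0.1x4 + 2.3x5 + 32.1x6 ≥ 33.8   (carbon)
  16x1 + 8x2 + 675x3 + 1x4 + 7x5 + 6x6 ≥ 763   (manganese)
  5x1 + 4x2 + 161x3 + 3x5 + 22x6 ≥ 247   (silicon)
  x4 ≤ 4
  x1, x2, x3, x4, x5, x6 ≥ 0.
The optimal basis is {stainless scrap, silicomanganese, cast iron scrap}; return scrap, pure iron, steel scrap drop out. Binding constraints: chromium, carbon, silicon.
So stainless scrap = 1.469 kg, silicomanganese = 1.444 kg, cast iron scrap = 0.3236 kg.
Hence cost = 1.09·1.469 + 1.03·1.444 + 0.25·0.3236 = €3.1694.

€3.17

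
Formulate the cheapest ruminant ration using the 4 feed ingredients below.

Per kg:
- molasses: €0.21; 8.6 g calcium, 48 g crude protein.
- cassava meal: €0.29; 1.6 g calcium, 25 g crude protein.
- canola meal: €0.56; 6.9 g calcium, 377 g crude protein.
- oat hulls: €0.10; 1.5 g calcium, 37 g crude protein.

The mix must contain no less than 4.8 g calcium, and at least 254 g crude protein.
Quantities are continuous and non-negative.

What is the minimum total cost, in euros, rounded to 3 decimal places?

€0.380

Let x1 = kg of molasses, x2 = kg of cassava meal, x3 = kg of canola meal, x4 = kg of oat hulls.
Minimise 0.21x1 + 0.29x2 + 0.56x3 + 0.1x4 s.t.:
  8.6x1 + 1.6x2 + 6.9x3 + 1.5x4 ≥ 4.8   (calcium)
  48x1 + 25x2 + 377x3 + 37x4 ≥ 254   (crude protein)
  x1, x2, x3, x4 ≥ 0.
The minimum-cost mix takes nothing from cassava meal, oat hulls — only molasses, canola meal. The calcium and crude protein requirements are met with equality.
Solving gives x1 = 0.01958, x3 = 0.6712.
Hence cost = 0.21·0.01958 + 0.56·0.6712 = €0.37998.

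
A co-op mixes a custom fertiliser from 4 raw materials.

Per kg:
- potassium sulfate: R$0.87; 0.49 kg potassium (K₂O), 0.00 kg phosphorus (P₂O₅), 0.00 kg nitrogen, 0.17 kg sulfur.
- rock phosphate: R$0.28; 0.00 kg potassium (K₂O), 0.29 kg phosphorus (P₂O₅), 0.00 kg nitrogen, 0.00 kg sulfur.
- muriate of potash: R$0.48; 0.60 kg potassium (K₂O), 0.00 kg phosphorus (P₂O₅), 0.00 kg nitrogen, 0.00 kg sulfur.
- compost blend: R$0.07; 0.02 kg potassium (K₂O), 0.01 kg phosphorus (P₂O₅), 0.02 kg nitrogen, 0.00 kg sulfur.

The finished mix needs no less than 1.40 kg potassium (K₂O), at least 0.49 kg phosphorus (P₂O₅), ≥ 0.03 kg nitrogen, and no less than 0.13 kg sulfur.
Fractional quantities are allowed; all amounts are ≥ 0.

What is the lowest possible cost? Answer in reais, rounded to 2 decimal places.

Treat it as an LP. Let x1 = kg of potassium sulfate, x2 = kg of rock phosphate, x3 = kg of muriate of potash, x4 = kg of compost blend.
Minimise 0.87x1 + 0.28x2 + 0.48x3 + 0.07x4 subject to:
  0.49x1 + 0.6x3 + 0.02x4 ≥ 1.4   (potassium (K₂O))
  0.29x2 + 0.01x4 ≥ 0.49   (phosphorus (P₂O₅))
  0.02x4 ≥ 0.03   (nitrogen)
  0.17x1 ≥ 0.13   (sulfur)
  x1, x2, x3, x4 ≥ 0.
All 4 inputs are positive at the optimum. The potassium (K₂O), phosphorus (P₂O₅), nitrogen, sulfur requirements are met with equality.
So potassium sulfate = 0.7647 kg, rock phosphate = 1.638 kg, muriate of potash = 1.659 kg, compost blend = 1.5 kg.
Cost = 0.87·0.7647 + 0.28·1.638 + 0.48·1.659 + 0.07·1.5 = 2.0252.

R$2.03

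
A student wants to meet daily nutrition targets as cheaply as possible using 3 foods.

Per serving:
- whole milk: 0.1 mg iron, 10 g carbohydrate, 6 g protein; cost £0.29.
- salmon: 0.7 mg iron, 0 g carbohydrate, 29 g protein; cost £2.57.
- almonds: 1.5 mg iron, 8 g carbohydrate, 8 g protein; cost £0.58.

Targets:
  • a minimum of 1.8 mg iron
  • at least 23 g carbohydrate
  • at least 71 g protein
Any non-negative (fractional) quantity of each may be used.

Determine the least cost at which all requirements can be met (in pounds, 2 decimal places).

Let x1 = servings of whole milk, x2 = servings of salmon, x3 = servings of almonds.
min 0.29x1 + 2.57x2 + 0.58x3 with:
  0.1x1 + 0.7x2 + 1.5x3 ≥ 1.8   (iron)
  10x1 + 8x3 ≥ 23   (carbohydrate)
  6x1 + 29x2 + 8x3 ≥ 71   (protein)
  x1, x2, x3 ≥ 0.
The minimum-cost mix takes nothing from salmon — only whole milk, almonds. There the iron and protein constraints are tight.
Optimal quantities: whole milk = 11.23 servings, almonds = 0.4512 servings.
Hence cost = 0.29·11.23 + 0.58·0.4512 = £3.5184.

£3.52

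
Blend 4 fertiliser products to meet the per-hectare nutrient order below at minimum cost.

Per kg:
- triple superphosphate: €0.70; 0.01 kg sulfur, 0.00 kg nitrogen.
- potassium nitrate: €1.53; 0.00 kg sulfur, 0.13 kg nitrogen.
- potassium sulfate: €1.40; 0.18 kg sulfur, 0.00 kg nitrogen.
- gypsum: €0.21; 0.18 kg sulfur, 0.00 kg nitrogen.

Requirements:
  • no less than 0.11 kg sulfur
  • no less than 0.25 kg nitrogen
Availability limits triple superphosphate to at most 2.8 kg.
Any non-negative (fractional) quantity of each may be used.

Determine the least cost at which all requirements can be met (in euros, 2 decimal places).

Set it up as a linear program. Let x1 = kg of triple superphosphate, x2 = kg of potassium nitrate, x3 = kg of potassium sulfate, x4 = kg of gypsum.
Minimise 0.7x1 + 1.53x2 + 1.4x3 + 0.21x4 subject to:
  0.01x1 + 0.18x3 + 0.18x4 ≥ 0.11   (sulfur)
  0.13x2 ≥ 0.25   (nitrogen)
  x1 ≤ 2.8
  x1, x2, x3, x4 ≥ 0.
The minimum-cost mix takes nothing from triple superphosphate, potassium sulfate — only potassium nitrate, gypsum. Binding constraints: sulfur and nitrogen.
Solving gives x2 = 1.923, x4 = 0.6111.
Cost = 1.53·1.923 + 0.21·0.6111 = 3.0705.

€3.07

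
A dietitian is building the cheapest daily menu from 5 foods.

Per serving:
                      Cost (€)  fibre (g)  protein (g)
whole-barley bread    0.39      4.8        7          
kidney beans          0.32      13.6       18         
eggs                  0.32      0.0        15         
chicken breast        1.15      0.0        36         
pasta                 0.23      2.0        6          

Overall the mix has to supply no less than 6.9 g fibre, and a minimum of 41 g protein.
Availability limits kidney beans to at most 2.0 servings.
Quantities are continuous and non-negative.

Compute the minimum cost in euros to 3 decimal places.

€0.747

Let x1 = servings of whole-barley bread, x2 = servings of kidney beans, x3 = servings of eggs, x4 = servings of chicken breast, x5 = servings of pasta.
min 0.39x1 + 0.32x2 + 0.32x3 + 1.15x4 + 0.23x5 with:
  4.8x1 + 13.6x2 + 2x5 ≥ 6.9   (fibre)
  7x1 + 18x2 + 15x3 + 36x4 + 6x5 ≥ 41   (protein)
  x2 ≤ 2
  x1, x2, x3, x4, x5 ≥ 0.
The optimal basis is {kidney beans, eggs}; whole-barley bread, chicken breast, pasta drop out. There the protein and the kidney beans cap constraints are tight.
So kidney beans = 2 servings, eggs = 0.3333 servings.
Total cost: 0.32·2 + 0.32·0.3333 = 0.74666.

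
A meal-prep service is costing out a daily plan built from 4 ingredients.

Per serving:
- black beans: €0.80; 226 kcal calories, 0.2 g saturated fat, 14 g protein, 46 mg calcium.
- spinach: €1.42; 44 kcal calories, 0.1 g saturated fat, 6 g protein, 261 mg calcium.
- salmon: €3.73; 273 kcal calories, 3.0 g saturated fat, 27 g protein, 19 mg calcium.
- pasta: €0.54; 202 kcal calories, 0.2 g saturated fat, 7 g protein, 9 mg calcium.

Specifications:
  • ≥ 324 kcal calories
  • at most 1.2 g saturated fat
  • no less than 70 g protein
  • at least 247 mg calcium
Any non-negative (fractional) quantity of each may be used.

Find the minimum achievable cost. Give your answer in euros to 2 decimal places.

Treat it as an LP. Let x1 = servings of black beans, x2 = servings of spinach, x3 = servings of salmon, x4 = servings of pasta.
Minimize 0.8x1 + 1.42x2 + 3.73x3 + 0.54x4 subject to:
  226x1 + 44x2 + 273x3 + 202x4 ≥ 324   (calories)
  0.2x1 + 0.1x2 + 3x3 + 0.2x4 ≤ 1.2   (saturated fat)
  14x1 + 6x2 + 27x3 + 7x4 ≥ 70   (protein)
  46x1 + 261x2 + 19x3 + 9x4 ≥ 247   (calcium)
  x1, x2, x3, x4 ≥ 0.
The cheapest feasible vertex uses only black beans, spinach; salmon, pasta are not used. There the protein and calcium constraints are tight.
So black beans = 4.97 servings, spinach = 0.07046 servings.
Cost = 0.8·4.97 + 1.42·0.07046 = 4.0761.

€4.08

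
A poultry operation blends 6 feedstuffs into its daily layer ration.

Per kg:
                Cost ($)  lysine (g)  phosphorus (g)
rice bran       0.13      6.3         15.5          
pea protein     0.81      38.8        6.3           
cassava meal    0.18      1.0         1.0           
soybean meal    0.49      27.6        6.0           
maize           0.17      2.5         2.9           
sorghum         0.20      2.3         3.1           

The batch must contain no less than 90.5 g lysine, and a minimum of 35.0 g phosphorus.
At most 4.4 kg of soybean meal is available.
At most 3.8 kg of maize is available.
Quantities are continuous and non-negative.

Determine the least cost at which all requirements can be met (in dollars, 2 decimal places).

$1.63

Set it up as a linear program. Let x1 = kg of rice bran, x2 = kg of pea protein, x3 = kg of cassava meal, x4 = kg of soybean meal, x5 = kg of maize, x6 = kg of sorghum.
Minimize 0.13x1 + 0.81x2 + 0.18x3 + 0.49x4 + 0.17x5 + 0.2x6 with:
  6.3x1 + 38.8x2 + 1x3 + 27.6x4 + 2.5x5 + 2.3x6 ≥ 90.5   (lysine)
  15.5x1 + 6.3x2 + 1x3 + 6x4 + 2.9x5 + 3.1x6 ≥ 35   (phosphorus)
  x4 ≤ 4.4
  x5 ≤ 3.8
  x1, x2, x3, x4, x5, x6 ≥ 0.
The optimal basis is {rice bran, soybean meal}; pea protein, cassava meal, maize, sorghum drop out. The lysine and phosphorus requirements are met with equality.
Solving gives x1 = 1.085, x4 = 3.031.
Hence cost = 0.13·1.085 + 0.49·3.031 = $1.6262.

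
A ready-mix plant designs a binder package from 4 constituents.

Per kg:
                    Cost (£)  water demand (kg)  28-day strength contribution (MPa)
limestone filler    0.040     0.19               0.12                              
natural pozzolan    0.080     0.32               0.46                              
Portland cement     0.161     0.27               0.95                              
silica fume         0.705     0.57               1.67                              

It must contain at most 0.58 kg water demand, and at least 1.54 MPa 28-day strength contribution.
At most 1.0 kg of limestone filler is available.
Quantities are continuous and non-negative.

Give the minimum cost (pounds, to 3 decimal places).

£0.261

Let x1 = kg of limestone filler, x2 = kg of natural pozzolan, x3 = kg of Portland cement, x4 = kg of silica fume.
min 0.04x1 + 0.08x2 + 0.161x3 + 0.705x4 with:
  0.19x1 + 0.32x2 + 0.27x3 + 0.57x4 ≤ 0.58   (water demand)
  0.12x1 + 0.46x2 + 0.95x3 + 1.67x4 ≥ 1.54   (28-day strength contribution)
  x1 ≤ 1
  x1, x2, x3, x4 ≥ 0.
The optimal basis is {Portland cement}; limestone filler, natural pozzolan, silica fume drop out. There the 28-day strength contribution constraint is tight.
Solving gives x3 = 1.621.
Hence cost = 0.161·1.621 = £0.26098.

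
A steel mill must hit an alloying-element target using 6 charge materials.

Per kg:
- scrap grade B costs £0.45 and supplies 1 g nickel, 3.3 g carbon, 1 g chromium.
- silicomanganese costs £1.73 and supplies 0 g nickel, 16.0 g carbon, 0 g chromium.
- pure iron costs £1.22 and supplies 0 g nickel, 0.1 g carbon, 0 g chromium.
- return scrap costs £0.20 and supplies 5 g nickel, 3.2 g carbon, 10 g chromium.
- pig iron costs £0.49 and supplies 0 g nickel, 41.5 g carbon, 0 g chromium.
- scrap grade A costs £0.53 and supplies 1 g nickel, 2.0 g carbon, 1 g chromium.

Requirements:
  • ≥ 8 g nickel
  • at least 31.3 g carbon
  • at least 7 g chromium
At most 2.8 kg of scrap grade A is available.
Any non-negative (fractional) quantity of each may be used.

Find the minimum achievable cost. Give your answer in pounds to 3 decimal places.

Let x1 = kg of scrap grade B, x2 = kg of silicomanganese, x3 = kg of pure iron, x4 = kg of return scrap, x5 = kg of pig iron, x6 = kg of scrap grade A.
min 0.45x1 + 1.73x2 + 1.22x3 + 0.2x4 + 0.49x5 + 0.53x6 subject to:
  1x1 + 5x4 + 1x6 ≥ 8   (nickel)
  3.3x1 + 16x2 + 0.1x3 + 3.2x4 + 41.5x5 + 2x6 ≥ 31.3   (carbon)
  1x1 + 10x4 + 1x6 ≥ 7   (chromium)
  x6 ≤ 2.8
  x1, x2, x3, x4, x5, x6 ≥ 0.
The minimum-cost mix takes nothing from scrap grade B, silicomanganese, pure iron, scrap grade A — only return scrap, pig iron. The nickel and carbon requirements are met with equality.
Optimal quantities: return scrap = 1.6 kg, pig iron = 0.6308 kg.
Objective = 0.2·1.6 + 0.49·0.6308 = 0.62909.

£0.629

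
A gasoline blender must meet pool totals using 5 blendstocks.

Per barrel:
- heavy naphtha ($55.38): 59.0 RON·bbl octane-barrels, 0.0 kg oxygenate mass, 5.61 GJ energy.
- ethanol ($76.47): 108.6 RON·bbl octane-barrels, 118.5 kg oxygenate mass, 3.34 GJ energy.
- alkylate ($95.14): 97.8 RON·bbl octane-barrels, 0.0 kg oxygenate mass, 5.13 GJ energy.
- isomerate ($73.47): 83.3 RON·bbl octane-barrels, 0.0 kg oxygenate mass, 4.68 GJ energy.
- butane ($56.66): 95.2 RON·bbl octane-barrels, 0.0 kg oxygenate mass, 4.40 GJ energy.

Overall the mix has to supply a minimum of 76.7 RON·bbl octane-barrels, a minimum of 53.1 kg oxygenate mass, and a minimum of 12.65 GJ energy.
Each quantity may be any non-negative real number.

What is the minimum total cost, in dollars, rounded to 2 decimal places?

$144.37

Let x1 = barrels of heavy naphtha, x2 = barrels of ethanol, x3 = barrels of alkylate, x4 = barrels of isomerate, x5 = barrels of butane.
Minimize 55.38x1 + 76.47x2 + 95.14x3 + 73.47x4 + 56.66x5 subject to:
  59x1 + 108.6x2 + 97.8x3 + 83.3x4 + 95.2x5 ≥ 76.7   (octane-barrels)
  118.5x2 ≥ 53.1   (oxygenate mass)
  5.61x1 + 3.34x2 + 5.13x3 + 4.68x4 + 4.4x5 ≥ 12.65   (energy)
  x1, x2, x3, x4, x5 ≥ 0.
The optimal basis is {heavy naphtha, ethanol}; alkylate, isomerate, butane drop out. There the oxygenate mass and energy constraints are tight.
Optimal quantities: heavy naphtha = 1.9881 barrels, ethanol = 0.4481 barrels.
Cost = 55.38·1.9881 + 76.47·0.4481 = 144.3672.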